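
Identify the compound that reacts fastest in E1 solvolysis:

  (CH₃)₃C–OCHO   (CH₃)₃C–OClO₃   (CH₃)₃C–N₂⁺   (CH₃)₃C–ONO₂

(CH₃)₃C–N₂⁺

The skeletons are identical, so relative rate is governed entirely by leaving-group ability.
Leaving-group ability tracks the stability of the departed species; conjugate-acid pKₐ is the usual yardstick (lower pKₐ → better LG).
(CH₃)₃C–N₂⁺ loses N₂: no meaningful conjugate acid; N₂ departs as an exceptionally stable neutral molecule
(CH₃)₃C–OClO₃ loses ClO₄⁻: pKₐ(HClO₄) ≈ -10
(CH₃)₃C–ONO₂ loses NO₃⁻: pKₐ(HNO₃) ≈ -1.3
(CH₃)₃C–OCHO loses HCOO⁻: pKₐ(HCOOH) ≈ 3.8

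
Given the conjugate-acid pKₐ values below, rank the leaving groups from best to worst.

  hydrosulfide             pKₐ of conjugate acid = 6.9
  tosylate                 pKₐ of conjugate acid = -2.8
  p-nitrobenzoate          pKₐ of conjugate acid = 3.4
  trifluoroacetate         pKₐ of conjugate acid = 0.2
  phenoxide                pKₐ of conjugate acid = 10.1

tosylate > trifluoroacetate > p-nitrobenzoate > hydrosulfide > phenoxide

Lower conjugate-acid pKₐ ⇒ weaker base ⇒ better leaving group.
Sorting by the given values: tosylate (-2.8), trifluoroacetate (0.2), p-nitrobenzoate (3.4), hydrosulfide (6.9), phenoxide (10.1).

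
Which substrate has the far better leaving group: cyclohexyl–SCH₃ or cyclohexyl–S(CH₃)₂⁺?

cyclohexyl–S(CH₃)₂⁺

From cyclohexyl–SCH₃ the departing group would be RS⁻ (pKₐ(RSH (a thiol)) ≈ 10.5). Moderately basic; rarely leaves without activation.
From cyclohexyl–S(CH₃)₂⁺ the leaving group is SR'₂ (pKₐ(R'₂SH⁺) ≈ -7). Neutral; leaves from a sulfonium salt (R–SR'₂⁺).
(In practice cyclohexyl–S(CH₃)₂⁺ is made from cyclohexyl–SCH₃ by S-methylation with CH₃I, allowing neutral dimethyl sulfide, rather than methanethiolate, to depart.)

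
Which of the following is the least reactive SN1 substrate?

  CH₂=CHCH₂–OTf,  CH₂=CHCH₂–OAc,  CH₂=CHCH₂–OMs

With the same alkyl group throughout, only the leaving group differentiates the rates.
The more stable X⁻ (or X) is on its own — i.e. the weaker a base it is — the better a leaving group it makes.
CH₂=CHCH₂–OTf loses OTf⁻: pKₐ(CF₃SO₃H (triflic acid)) ≈ -14
CH₂=CHCH₂–OMs loses OMs⁻: pKₐ(CH₃SO₃H (MsOH)) ≈ -1.9
CH₂=CHCH₂–OAc loses AcO⁻: pKₐ(CH₃COOH) ≈ 4.8

CH₂=CHCH₂–OAc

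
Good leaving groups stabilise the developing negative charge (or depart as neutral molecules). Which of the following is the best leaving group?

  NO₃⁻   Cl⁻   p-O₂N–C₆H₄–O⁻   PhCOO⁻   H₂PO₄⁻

Cl⁻

Rank by basicity of the departing species: weakest base leaves most easily.
Cl⁻: pKₐ(HCl) ≈ -7
NO₃⁻: pKₐ(HNO₃) ≈ -1.3
H₂PO₄⁻: pKₐ(H₃PO₄) ≈ 2.1
PhCOO⁻: pKₐ(C₆H₅COOH) ≈ 4.2
p-O₂N–C₆H₄–O⁻: pKₐ(p-nitrophenol) ≈ 7.2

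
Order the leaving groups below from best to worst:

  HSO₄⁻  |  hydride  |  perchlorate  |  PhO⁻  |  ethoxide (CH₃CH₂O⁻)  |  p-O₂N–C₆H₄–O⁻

perchlorate: pKₐ(HClO₄) ≈ -10 — extremely weak base; rarely used for safety reasons
HSO₄⁻: pKₐ(H₂SO₄) ≈ -3
p-O₂N–C₆H₄–O⁻: pKₐ(p-nitrophenol) ≈ 7.2 — nitro group delocalises the charge; the classic chromogenic LG
PhO⁻: pKₐ(C₆H₅OH (phenol)) ≈ 10
ethoxide (CH₃CH₂O⁻): pKₐ(CH₃CH₂OH) ≈ 16 — strong base; alkoxides do not leave unassisted
hydride: pKₐ(H₂) ≈ 36 — extremely strong base; leaves only in special hydride-transfer contexts

perchlorate > HSO₄⁻ > p-O₂N–C₆H₄–O⁻ > PhO⁻ > ethoxide (CH₃CH₂O⁻) > hydride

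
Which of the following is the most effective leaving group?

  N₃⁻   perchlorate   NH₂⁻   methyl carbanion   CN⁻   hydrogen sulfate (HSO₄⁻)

perchlorate: pKₐ(HClO₄) ≈ -10
hydrogen sulfate (HSO₄⁻): pKₐ(H₂SO₄) ≈ -3
N₃⁻: pKₐ(HN₃) ≈ 4.7
CN⁻: pKₐ(HCN) ≈ 9.2
NH₂⁻: pKₐ(NH₃) ≈ 38
methyl carbanion: pKₐ(CH₄) ≈ 48

perchlorate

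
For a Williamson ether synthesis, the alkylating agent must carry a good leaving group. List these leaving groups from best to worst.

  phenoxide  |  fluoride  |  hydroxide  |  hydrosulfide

fluoride > hydrosulfide > phenoxide > hydroxide

Rank by basicity of the departing species: weakest base leaves most easily.
fluoride: pKₐ(HF) ≈ 3.2 — small and strongly basic; the poor halide leaving group
hydrosulfide: pKₐ(H₂S) ≈ 7 — larger and more polarisable than the oxygen analogue
phenoxide: pKₐ(C₆H₅OH (phenol)) ≈ 10
hydroxide: pKₐ(H₂O) ≈ 15.7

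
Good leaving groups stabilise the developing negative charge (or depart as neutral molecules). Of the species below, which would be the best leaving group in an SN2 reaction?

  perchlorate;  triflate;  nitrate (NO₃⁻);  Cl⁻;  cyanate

The more stable X⁻ (or X) is on its own — i.e. the weaker a base it is — the better a leaving group it makes.
triflate: pKₐ(CF₃SO₃H (triflic acid)) ≈ -14
perchlorate: pKₐ(HClO₄) ≈ -10
Cl⁻: pKₐ(HCl) ≈ -7
nitrate (NO₃⁻): pKₐ(HNO₃) ≈ -1.3
cyanate: pKₐ(HOCN) ≈ 3.5

triflate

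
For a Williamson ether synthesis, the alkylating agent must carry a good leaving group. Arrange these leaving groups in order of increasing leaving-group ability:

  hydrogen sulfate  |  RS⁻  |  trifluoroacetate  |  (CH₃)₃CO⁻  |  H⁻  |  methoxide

H⁻ < (CH₃)₃CO⁻ < methoxide < RS⁻ < trifluoroacetate < hydrogen sulfate

Rank by basicity of the departing species: weakest base leaves most easily.
hydrogen sulfate: pKₐ(H₂SO₄) ≈ -3 — conjugate base of a strong mineral acid
trifluoroacetate: pKₐ(CF₃COOH) ≈ 0.2 — strongly electron-withdrawing CF₃ stabilises the carboxylate
RS⁻: pKₐ(RSH (a thiol)) ≈ 10.5 — moderately basic; rarely leaves without activation
methoxide: pKₐ(CH₃OH) ≈ 15.5 — strong base; alkoxides do not leave unassisted
(CH₃)₃CO⁻: pKₐ(t-BuOH) ≈ 18
H⁻: pKₐ(H₂) ≈ 36
The question asks for worst first, so the sequence is read in increasing leaving-group ability.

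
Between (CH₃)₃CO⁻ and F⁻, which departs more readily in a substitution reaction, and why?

F⁻ is the better leaving group.
pKₐ(HF) ≈ 3.2 versus pKₐ(t-BuOH) ≈ 18: F⁻ is the much weaker base.
Small and strongly basic; the poor halide leaving group.

F⁻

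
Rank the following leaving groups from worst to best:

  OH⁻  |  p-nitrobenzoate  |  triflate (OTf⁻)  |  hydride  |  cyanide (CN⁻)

The more stable X⁻ (or X) is on its own — i.e. the weaker a base it is — the better a leaving group it makes.
triflate (OTf⁻): pKₐ(CF₃SO₃H (triflic acid)) ≈ -14
p-nitrobenzoate: pKₐ(p-nitrobenzoic acid) ≈ 3.4
cyanide (CN⁻): pKₐ(HCN) ≈ 9.2
OH⁻: pKₐ(H₂O) ≈ 15.7
hydride: pKₐ(H₂) ≈ 36
Listed from poorest to best leaving group as asked.

hydride < OH⁻ < cyanide (CN⁻) < p-nitrobenzoate < triflate (OTf⁻)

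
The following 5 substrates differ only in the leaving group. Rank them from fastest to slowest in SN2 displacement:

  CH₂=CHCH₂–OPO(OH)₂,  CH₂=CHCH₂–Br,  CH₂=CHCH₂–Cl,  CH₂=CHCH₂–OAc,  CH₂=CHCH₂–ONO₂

Identical carbon frameworks mean the comparison reduces to leaving-group quality.
The more stable X⁻ (or X) is on its own — i.e. the weaker a base it is — the better a leaving group it makes.
CH₂=CHCH₂–Br loses Br⁻: pKₐ(HBr) ≈ -9
CH₂=CHCH₂–Cl loses Cl⁻: pKₐ(HCl) ≈ -7
CH₂=CHCH₂–ONO₂ loses NO₃⁻: pKₐ(HNO₃) ≈ -1.3
CH₂=CHCH₂–OPO(OH)₂ loses H₂PO₄⁻: pKₐ(H₃PO₄) ≈ 2.1
CH₂=CHCH₂–OAc loses AcO⁻: pKₐ(CH₃COOH) ≈ 4.8

CH₂=CHCH₂–Br > CH₂=CHCH₂–Cl > CH₂=CHCH₂–ONO₂ > CH₂=CHCH₂–OPO(OH)₂ > CH₂=CHCH₂–OAc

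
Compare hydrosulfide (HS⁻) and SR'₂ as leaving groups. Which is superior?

SR'₂

SR'₂ is the better leaving group.
pKₐ(R'₂SH⁺) ≈ -7 versus pKₐ(H₂S) ≈ 7: SR'₂ is the much weaker base.
Neutral; leaves from a sulfonium salt (R–SR'₂⁺).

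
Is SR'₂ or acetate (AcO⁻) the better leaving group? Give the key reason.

SR'₂ is the better leaving group.
pKₐ(R'₂SH⁺) ≈ -7 versus pKₐ(CH₃COOH) ≈ 4.8: SR'₂ is the much weaker base.
Neutral; leaves from a sulfonium salt (R–SR'₂⁺).

SR'₂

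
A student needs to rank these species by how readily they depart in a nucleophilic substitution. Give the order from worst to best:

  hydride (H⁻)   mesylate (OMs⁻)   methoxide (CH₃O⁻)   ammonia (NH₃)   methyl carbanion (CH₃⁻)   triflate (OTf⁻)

methyl carbanion (CH₃⁻) < hydride (H⁻) < methoxide (CH₃O⁻) < ammonia (NH₃) < mesylate (OMs⁻) < triflate (OTf⁻)

triflate (OTf⁻): pKₐ(CF₃SO₃H (triflic acid)) ≈ -14 — charge spread over three oxygens and a CF₃ group; the premier leaving group in synthesis
mesylate (OMs⁻): pKₐ(CH₃SO₃H (MsOH)) ≈ -1.9
ammonia (NH₃): pKₐ(NH₄⁺) ≈ 9.2 — neutral but moderately basic; leaves from R–NH₃⁺
methoxide (CH₃O⁻): pKₐ(CH₃OH) ≈ 15.5
hydride (H⁻): pKₐ(H₂) ≈ 36
methyl carbanion (CH₃⁻): pKₐ(CH₄) ≈ 48
The question asks for worst first, so the sequence is read in increasing leaving-group ability.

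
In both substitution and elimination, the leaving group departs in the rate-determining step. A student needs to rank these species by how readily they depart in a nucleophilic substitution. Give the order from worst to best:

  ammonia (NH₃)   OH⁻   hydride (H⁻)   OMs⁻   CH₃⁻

OMs⁻: pKₐ(CH₃SO₃H (MsOH)) ≈ -1.9
ammonia (NH₃): pKₐ(NH₄⁺) ≈ 9.2
OH⁻: pKₐ(H₂O) ≈ 15.7
hydride (H⁻): pKₐ(H₂) ≈ 36 — extremely strong base; leaves only in special hydride-transfer contexts
CH₃⁻: pKₐ(CH₄) ≈ 48 — unstabilised carbanion; the worst conceivable leaving group
Reversing gives the worst-to-best order requested.

CH₃⁻ < hydride (H⁻) < OH⁻ < ammonia (NH₃) < OMs⁻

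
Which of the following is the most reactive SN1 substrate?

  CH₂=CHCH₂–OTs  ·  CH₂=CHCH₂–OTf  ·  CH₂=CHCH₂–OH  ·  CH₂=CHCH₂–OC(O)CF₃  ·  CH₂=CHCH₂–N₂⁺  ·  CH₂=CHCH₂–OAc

CH₂=CHCH₂–N₂⁺

With the same alkyl group throughout, only the leaving group differentiates the rates.
Rank by basicity of the departing species: weakest base leaves most easily.
CH₂=CHCH₂–N₂⁺ loses N₂: no meaningful conjugate acid; N₂ departs as an exceptionally stable neutral molecule
CH₂=CHCH₂–OTf loses OTf⁻: pKₐ(CF₃SO₃H (triflic acid)) ≈ -14
CH₂=CHCH₂–OTs loses OTs⁻: pKₐ(p-CH₃C₆H₄SO₃H (TsOH)) ≈ -2.8
CH₂=CHCH₂–OC(O)CF₃ loses CF₃COO⁻: pKₐ(CF₃COOH) ≈ 0.2
CH₂=CHCH₂–OAc loses AcO⁻: pKₐ(CH₃COOH) ≈ 4.8
CH₂=CHCH₂–OH loses OH⁻: pKₐ(H₂O) ≈ 15.7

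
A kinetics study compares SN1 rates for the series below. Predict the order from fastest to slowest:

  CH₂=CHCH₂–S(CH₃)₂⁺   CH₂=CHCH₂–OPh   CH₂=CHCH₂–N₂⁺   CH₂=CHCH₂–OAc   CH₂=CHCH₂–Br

CH₂=CHCH₂–N₂⁺ > CH₂=CHCH₂–Br > CH₂=CHCH₂–S(CH₃)₂⁺ > CH₂=CHCH₂–OAc > CH₂=CHCH₂–OPh

The skeletons are identical, so relative rate is governed entirely by leaving-group ability.
Leaving-group ability tracks the stability of the departed species; conjugate-acid pKₐ is the usual yardstick (lower pKₐ → better LG).
CH₂=CHCH₂–N₂⁺ loses N₂: no meaningful conjugate acid; N₂ departs as an exceptionally stable neutral molecule
CH₂=CHCH₂–Br loses Br⁻: pKₐ(HBr) ≈ -9
CH₂=CHCH₂–S(CH₃)₂⁺ loses SR'₂: pKₐ(R'₂SH⁺) ≈ -7
CH₂=CHCH₂–OAc loses AcO⁻: pKₐ(CH₃COOH) ≈ 4.8
CH₂=CHCH₂–OPh loses PhO⁻: pKₐ(C₆H₅OH (phenol)) ≈ 10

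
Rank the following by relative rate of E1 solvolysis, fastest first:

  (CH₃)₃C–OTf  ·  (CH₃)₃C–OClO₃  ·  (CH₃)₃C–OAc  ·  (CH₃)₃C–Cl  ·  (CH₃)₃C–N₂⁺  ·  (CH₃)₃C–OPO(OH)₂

Identical carbon frameworks mean the comparison reduces to leaving-group quality.
A good leaving group is a weak base: the lower the pKₐ of its conjugate acid, the more readily it departs.
(CH₃)₃C–N₂⁺ loses N₂: no meaningful conjugate acid; N₂ departs as an exceptionally stable neutral molecule
(CH₃)₃C–OTf loses OTf⁻: pKₐ(CF₃SO₃H (triflic acid)) ≈ -14
(CH₃)₃C–OClO₃ loses ClO₄⁻: pKₐ(HClO₄) ≈ -10
(CH₃)₃C–Cl loses Cl⁻: pKₐ(HCl) ≈ -7
(CH₃)₃C–OPO(OH)₂ loses H₂PO₄⁻: pKₐ(H₃PO₄) ≈ 2.1
(CH₃)₃C–OAc loses AcO⁻: pKₐ(CH₃COOH) ≈ 4.8

(CH₃)₃C–N₂⁺ > (CH₃)₃C–OTf > (CH₃)₃C–OClO₃ > (CH₃)₃C–Cl > (CH₃)₃C–OPO(OH)₂ > (CH₃)₃C–OAc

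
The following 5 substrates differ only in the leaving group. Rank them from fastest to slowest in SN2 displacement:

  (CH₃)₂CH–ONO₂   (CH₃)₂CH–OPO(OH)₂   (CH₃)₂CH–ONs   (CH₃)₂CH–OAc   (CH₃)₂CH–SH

With the same alkyl group throughout, only the leaving group differentiates the rates.
The more stable X⁻ (or X) is on its own — i.e. the weaker a base it is — the better a leaving group it makes.
(CH₃)₂CH–ONs loses ONs⁻: pKₐ(p-O₂NC₆H₄SO₃H) ≈ -3.5
(CH₃)₂CH–ONO₂ loses NO₃⁻: pKₐ(HNO₃) ≈ -1.3
(CH₃)₂CH–OPO(OH)₂ loses H₂PO₄⁻: pKₐ(H₃PO₄) ≈ 2.1
(CH₃)₂CH–OAc loses AcO⁻: pKₐ(CH₃COOH) ≈ 4.8
(CH₃)₂CH–SH loses HS⁻: pKₐ(H₂S) ≈ 7

(CH₃)₂CH–ONs > (CH₃)₂CH–ONO₂ > (CH₃)₂CH–OPO(OH)₂ > (CH₃)₂CH–OAc > (CH₃)₂CH–SH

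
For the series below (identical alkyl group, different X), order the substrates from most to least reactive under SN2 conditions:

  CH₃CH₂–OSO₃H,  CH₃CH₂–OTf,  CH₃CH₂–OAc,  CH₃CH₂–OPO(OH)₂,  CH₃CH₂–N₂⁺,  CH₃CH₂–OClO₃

CH₃CH₂–N₂⁺ > CH₃CH₂–OTf > CH₃CH₂–OClO₃ > CH₃CH₂–OSO₃H > CH₃CH₂–OPO(OH)₂ > CH₃CH₂–OAc

The skeletons are identical, so relative rate is governed entirely by leaving-group ability.
Rank by basicity of the departing species: weakest base leaves most easily.
CH₃CH₂–N₂⁺ loses N₂: no meaningful conjugate acid; N₂ departs as an exceptionally stable neutral molecule
CH₃CH₂–OTf loses OTf⁻: pKₐ(CF₃SO₃H (triflic acid)) ≈ -14
CH₃CH₂–OClO₃ loses ClO₄⁻: pKₐ(HClO₄) ≈ -10
CH₃CH₂–OSO₃H loses HSO₄⁻: pKₐ(H₂SO₄) ≈ -3
CH₃CH₂–OPO(OH)₂ loses H₂PO₄⁻: pKₐ(H₃PO₄) ≈ 2.1
CH₃CH₂–OAc loses AcO⁻: pKₐ(CH₃COOH) ≈ 4.8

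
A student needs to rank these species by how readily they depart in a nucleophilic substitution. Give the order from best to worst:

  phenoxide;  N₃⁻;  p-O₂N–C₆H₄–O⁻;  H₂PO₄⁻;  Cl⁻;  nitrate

Cl⁻ > nitrate > H₂PO₄⁻ > N₃⁻ > p-O₂N–C₆H₄–O⁻ > phenoxide

A good leaving group is a weak base: the lower the pKₐ of its conjugate acid, the more readily it departs.
Cl⁻: pKₐ(HCl) ≈ -7
nitrate: pKₐ(HNO₃) ≈ -1.3
H₂PO₄⁻: pKₐ(H₃PO₄) ≈ 2.1
N₃⁻: pKₐ(HN₃) ≈ 4.7
p-O₂N–C₆H₄–O⁻: pKₐ(p-nitrophenol) ≈ 7.2
phenoxide: pKₐ(C₆H₅OH (phenol)) ≈ 10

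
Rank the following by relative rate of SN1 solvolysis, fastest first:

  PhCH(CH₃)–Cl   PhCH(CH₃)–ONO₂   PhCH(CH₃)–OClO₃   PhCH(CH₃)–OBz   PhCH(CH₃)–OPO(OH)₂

Same R in every case — rank the leaving groups.
Leaving-group ability tracks the stability of the departed species; conjugate-acid pKₐ is the usual yardstick (lower pKₐ → better LG).
PhCH(CH₃)–OClO₃ loses ClO₄⁻: pKₐ(HClO₄) ≈ -10
PhCH(CH₃)–Cl loses Cl⁻: pKₐ(HCl) ≈ -7
PhCH(CH₃)–ONO₂ loses NO₃⁻: pKₐ(HNO₃) ≈ -1.3
PhCH(CH₃)–OPO(OH)₂ loses H₂PO₄⁻: pKₐ(H₃PO₄) ≈ 2.1
PhCH(CH₃)–OBz loses PhCOO⁻: pKₐ(C₆H₅COOH) ≈ 4.2

PhCH(CH₃)–OClO₃ > PhCH(CH₃)–Cl > PhCH(CH₃)–ONO₂ > PhCH(CH₃)–OPO(OH)₂ > PhCH(CH₃)–OBz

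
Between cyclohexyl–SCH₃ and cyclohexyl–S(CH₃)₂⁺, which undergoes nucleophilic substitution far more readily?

cyclohexyl–S(CH₃)₂⁺

From cyclohexyl–SCH₃ the departing group would be RS⁻ (pKₐ(RSH (a thiol)) ≈ 10.5). Moderately basic; rarely leaves without activation.
From cyclohexyl–S(CH₃)₂⁺ the leaving group is SR'₂ (pKₐ(R'₂SH⁺) ≈ -7). Neutral; leaves from a sulfonium salt (R–SR'₂⁺).
(In practice cyclohexyl–S(CH₃)₂⁺ is made from cyclohexyl–SCH₃ by S-methylation with CH₃I, allowing neutral dimethyl sulfide, rather than methanethiolate, to depart.)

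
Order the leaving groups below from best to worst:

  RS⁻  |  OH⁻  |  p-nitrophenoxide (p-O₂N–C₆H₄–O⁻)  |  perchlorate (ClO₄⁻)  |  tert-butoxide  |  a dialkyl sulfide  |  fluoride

perchlorate (ClO₄⁻): pKₐ(HClO₄) ≈ -10
a dialkyl sulfide: pKₐ(R'₂SH⁺) ≈ -7
fluoride: pKₐ(HF) ≈ 3.2 — small and strongly basic; the poor halide leaving group
p-nitrophenoxide (p-O₂N–C₆H₄–O⁻): pKₐ(p-nitrophenol) ≈ 7.2 — nitro group delocalises the charge; the classic chromogenic LG
RS⁻: pKₐ(RSH (a thiol)) ≈ 10.5
OH⁻: pKₐ(H₂O) ≈ 15.7
tert-butoxide: pKₐ(t-BuOH) ≈ 18 — bulky, strongly basic alkoxide

perchlorate (ClO₄⁻) > a dialkyl sulfide > fluoride > p-nitrophenoxide (p-O₂N–C₆H₄–O⁻) > RS⁻ > OH⁻ > tert-butoxide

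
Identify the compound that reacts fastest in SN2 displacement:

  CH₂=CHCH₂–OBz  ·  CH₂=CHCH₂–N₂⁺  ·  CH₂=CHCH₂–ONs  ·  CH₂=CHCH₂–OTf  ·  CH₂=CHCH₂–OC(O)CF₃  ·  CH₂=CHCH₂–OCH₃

Same R in every case — rank the leaving groups.
A good leaving group is a weak base: the lower the pKₐ of its conjugate acid, the more readily it departs.
CH₂=CHCH₂–N₂⁺ loses N₂: no meaningful conjugate acid; N₂ departs as an exceptionally stable neutral molecule
CH₂=CHCH₂–OTf loses OTf⁻: pKₐ(CF₃SO₃H (triflic acid)) ≈ -14
CH₂=CHCH₂–ONs loses ONs⁻: pKₐ(p-O₂NC₆H₄SO₃H) ≈ -3.5
CH₂=CHCH₂–OC(O)CF₃ loses CF₃COO⁻: pKₐ(CF₃COOH) ≈ 0.2
CH₂=CHCH₂–OBz loses PhCOO⁻: pKₐ(C₆H₅COOH) ≈ 4.2
CH₂=CHCH₂–OCH₃ loses CH₃O⁻: pKₐ(CH₃OH) ≈ 15.5

CH₂=CHCH₂–N₂⁺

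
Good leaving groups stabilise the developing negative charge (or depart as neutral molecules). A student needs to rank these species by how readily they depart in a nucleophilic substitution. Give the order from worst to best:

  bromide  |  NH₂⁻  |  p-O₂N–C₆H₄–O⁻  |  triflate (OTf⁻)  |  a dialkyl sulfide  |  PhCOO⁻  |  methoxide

Rank by basicity of the departing species: weakest base leaves most easily.
triflate (OTf⁻): pKₐ(CF₃SO₃H (triflic acid)) ≈ -14
bromide: pKₐ(HBr) ≈ -9 — weak base; good leaving group
a dialkyl sulfide: pKₐ(R'₂SH⁺) ≈ -7 — neutral; leaves from a sulfonium salt (R–SR'₂⁺)
PhCOO⁻: pKₐ(C₆H₅COOH) ≈ 4.2 — aryl carboxylate
p-O₂N–C₆H₄–O⁻: pKₐ(p-nitrophenol) ≈ 7.2
methoxide: pKₐ(CH₃OH) ≈ 15.5 — strong base; alkoxides do not leave unassisted
NH₂⁻: pKₐ(NH₃) ≈ 38
The question asks for worst first, so the sequence is read in increasing leaving-group ability.

NH₂⁻ < methoxide < p-O₂N–C₆H₄–O⁻ < PhCOO⁻ < a dialkyl sulfide < bromide < triflate (OTf⁻)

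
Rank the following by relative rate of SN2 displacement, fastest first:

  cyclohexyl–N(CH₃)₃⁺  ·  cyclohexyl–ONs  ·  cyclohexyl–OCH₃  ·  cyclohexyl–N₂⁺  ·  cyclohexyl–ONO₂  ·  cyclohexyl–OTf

cyclohexyl–N₂⁺ > cyclohexyl–OTf > cyclohexyl–ONs > cyclohexyl–ONO₂ > cyclohexyl–N(CH₃)₃⁺ > cyclohexyl–OCH₃

The skeletons are identical, so relative rate is governed entirely by leaving-group ability.
Leaving-group ability tracks the stability of the departed species; conjugate-acid pKₐ is the usual yardstick (lower pKₐ → better LG).
cyclohexyl–N₂⁺ loses N₂: no meaningful conjugate acid; N₂ departs as an exceptionally stable neutral molecule
cyclohexyl–OTf loses OTf⁻: pKₐ(CF₃SO₃H (triflic acid)) ≈ -14
cyclohexyl–ONs loses ONs⁻: pKₐ(p-O₂NC₆H₄SO₃H) ≈ -3.5
cyclohexyl–ONO₂ loses NO₃⁻: pKₐ(HNO₃) ≈ -1.3
cyclohexyl–N(CH₃)₃⁺ loses NR'₃: pKₐ(R'₃NH⁺) ≈ 10.7
cyclohexyl–OCH₃ loses CH₃O⁻: pKₐ(CH₃OH) ≈ 15.5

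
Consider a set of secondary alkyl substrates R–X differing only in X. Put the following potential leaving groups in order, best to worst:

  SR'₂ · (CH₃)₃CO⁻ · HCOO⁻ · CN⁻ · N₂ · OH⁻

N₂ > SR'₂ > HCOO⁻ > CN⁻ > OH⁻ > (CH₃)₃CO⁻

Leaving-group ability tracks the stability of the departed species; conjugate-acid pKₐ is the usual yardstick (lower pKₐ → better LG).
N₂: no meaningful conjugate acid; N₂ departs as an exceptionally stable neutral molecule
SR'₂: pKₐ(R'₂SH⁺) ≈ -7
HCOO⁻: pKₐ(HCOOH) ≈ 3.8 — resonance-stabilised carboxylate
CN⁻: pKₐ(HCN) ≈ 9.2
OH⁻: pKₐ(H₂O) ≈ 15.7 — strong base; essentially never leaves without prior activation
(CH₃)₃CO⁻: pKₐ(t-BuOH) ≈ 18 — bulky, strongly basic alkoxide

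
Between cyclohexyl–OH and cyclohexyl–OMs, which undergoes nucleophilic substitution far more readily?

From cyclohexyl–OH the departing group would be OH⁻ (pKₐ(H₂O) ≈ 15.7). Strong base; essentially never leaves without prior activation.
From cyclohexyl–OMs the leaving group is OMs⁻ (pKₐ(CH₃SO₃H (MsOH)) ≈ -1.9). Resonance-delocalised alkanesulfonate.
(In practice cyclohexyl–OMs is made from cyclohexyl–OH by treatment with MsCl / Et₃N, converting the hydroxyl into a mesylate.)

cyclohexyl–OMs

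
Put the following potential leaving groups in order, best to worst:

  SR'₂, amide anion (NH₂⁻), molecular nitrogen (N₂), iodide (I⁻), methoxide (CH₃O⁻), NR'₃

A good leaving group is a weak base: the lower the pKₐ of its conjugate acid, the more readily it departs.
molecular nitrogen (N₂): no meaningful conjugate acid; N₂ departs as an exceptionally stable neutral molecule
iodide (I⁻): pKₐ(HI) ≈ -10
SR'₂: pKₐ(R'₂SH⁺) ≈ -7
NR'₃: pKₐ(R'₃NH⁺) ≈ 10.7
methoxide (CH₃O⁻): pKₐ(CH₃OH) ≈ 15.5
amide anion (NH₂⁻): pKₐ(NH₃) ≈ 38

molecular nitrogen (N₂) > iodide (I⁻) > SR'₂ > NR'₃ > methoxide (CH₃O⁻) > amide anion (NH₂⁻)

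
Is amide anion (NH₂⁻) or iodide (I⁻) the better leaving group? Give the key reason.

iodide (I⁻) is the better leaving group.
pKₐ(HI) ≈ -10 versus pKₐ(NH₃) ≈ 38: iodide (I⁻) is the much weaker base.
Large, highly polarisable; very weak base.

iodide (I⁻)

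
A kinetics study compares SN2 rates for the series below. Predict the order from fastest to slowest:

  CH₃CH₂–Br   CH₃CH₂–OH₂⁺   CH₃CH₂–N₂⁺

CH₃CH₂–N₂⁺ > CH₃CH₂–Br > CH₃CH₂–OH₂⁺

With the same alkyl group throughout, only the leaving group differentiates the rates.
Rank by basicity of the departing species: weakest base leaves most easily.
CH₃CH₂–N₂⁺ loses N₂: no meaningful conjugate acid; N₂ departs as an exceptionally stable neutral molecule
CH₃CH₂–Br loses Br⁻: pKₐ(HBr) ≈ -9
CH₃CH₂–OH₂⁺ loses H₂O: pKₐ(H₃O⁺) ≈ -1.7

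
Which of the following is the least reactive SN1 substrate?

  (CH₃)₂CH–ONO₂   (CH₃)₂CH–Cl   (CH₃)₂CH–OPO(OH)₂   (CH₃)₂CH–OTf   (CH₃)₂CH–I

(CH₃)₂CH–OPO(OH)₂

The skeletons are identical, so relative rate is governed entirely by leaving-group ability.
The more stable X⁻ (or X) is on its own — i.e. the weaker a base it is — the better a leaving group it makes.
(CH₃)₂CH–OTf loses OTf⁻: pKₐ(CF₃SO₃H (triflic acid)) ≈ -14
(CH₃)₂CH–I loses I⁻: pKₐ(HI) ≈ -10
(CH₃)₂CH–Cl loses Cl⁻: pKₐ(HCl) ≈ -7
(CH₃)₂CH–ONO₂ loses NO₃⁻: pKₐ(HNO₃) ≈ -1.3
(CH₃)₂CH–OPO(OH)₂ loses H₂PO₄⁻: pKₐ(H₃PO₄) ≈ 2.1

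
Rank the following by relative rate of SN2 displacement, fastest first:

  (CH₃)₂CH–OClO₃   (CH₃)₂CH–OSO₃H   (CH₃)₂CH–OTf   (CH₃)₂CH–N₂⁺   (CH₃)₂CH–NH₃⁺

(CH₃)₂CH–N₂⁺ > (CH₃)₂CH–OTf > (CH₃)₂CH–OClO₃ > (CH₃)₂CH–OSO₃H > (CH₃)₂CH–NH₃⁺

Same R in every case — rank the leaving groups.
Rank by basicity of the departing species: weakest base leaves most easily.
(CH₃)₂CH–N₂⁺ loses N₂: no meaningful conjugate acid; N₂ departs as an exceptionally stable neutral molecule
(CH₃)₂CH–OTf loses OTf⁻: pKₐ(CF₃SO₃H (triflic acid)) ≈ -14
(CH₃)₂CH–OClO₃ loses ClO₄⁻: pKₐ(HClO₄) ≈ -10
(CH₃)₂CH–OSO₃H loses HSO₄⁻: pKₐ(H₂SO₄) ≈ -3
(CH₃)₂CH–NH₃⁺ loses NH₃: pKₐ(NH₄⁺) ≈ 9.2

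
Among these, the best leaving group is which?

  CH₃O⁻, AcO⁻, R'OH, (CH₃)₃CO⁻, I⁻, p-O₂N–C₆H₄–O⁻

I⁻

Rank by basicity of the departing species: weakest base leaves most easily.
I⁻: pKₐ(HI) ≈ -10
R'OH: pKₐ(R'OH₂⁺) ≈ -2.4
AcO⁻: pKₐ(CH₃COOH) ≈ 4.8
p-O₂N–C₆H₄–O⁻: pKₐ(p-nitrophenol) ≈ 7.2
CH₃O⁻: pKₐ(CH₃OH) ≈ 15.5
(CH₃)₃CO⁻: pKₐ(t-BuOH) ≈ 18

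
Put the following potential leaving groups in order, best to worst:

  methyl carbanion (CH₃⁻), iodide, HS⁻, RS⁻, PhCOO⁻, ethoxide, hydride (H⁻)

iodide: pKₐ(HI) ≈ -10 — large, highly polarisable; very weak base
PhCOO⁻: pKₐ(C₆H₅COOH) ≈ 4.2
HS⁻: pKₐ(H₂S) ≈ 7 — larger and more polarisable than the oxygen analogue
RS⁻: pKₐ(RSH (a thiol)) ≈ 10.5 — moderately basic; rarely leaves without activation
ethoxide: pKₐ(CH₃CH₂OH) ≈ 16 — strong base; alkoxides do not leave unassisted
hydride (H⁻): pKₐ(H₂) ≈ 36 — extremely strong base; leaves only in special hydride-transfer contexts
methyl carbanion (CH₃⁻): pKₐ(CH₄) ≈ 48 — unstabilised carbanion; the worst conceivable leaving group

iodide > PhCOO⁻ > HS⁻ > RS⁻ > ethoxide > hydride (H⁻) > methyl carbanion (CH₃⁻)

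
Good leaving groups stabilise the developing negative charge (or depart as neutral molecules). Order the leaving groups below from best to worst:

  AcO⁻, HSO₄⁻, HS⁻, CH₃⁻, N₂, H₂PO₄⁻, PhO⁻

N₂ > HSO₄⁻ > H₂PO₄⁻ > AcO⁻ > HS⁻ > PhO⁻ > CH₃⁻

The more stable X⁻ (or X) is on its own — i.e. the weaker a base it is — the better a leaving group it makes.
N₂: no meaningful conjugate acid; N₂ departs as an exceptionally stable neutral molecule
HSO₄⁻: pKₐ(H₂SO₄) ≈ -3
H₂PO₄⁻: pKₐ(H₃PO₄) ≈ 2.1
AcO⁻: pKₐ(CH₃COOH) ≈ 4.8
HS⁻: pKₐ(H₂S) ≈ 7
PhO⁻: pKₐ(C₆H₅OH (phenol)) ≈ 10
CH₃⁻: pKₐ(CH₄) ≈ 48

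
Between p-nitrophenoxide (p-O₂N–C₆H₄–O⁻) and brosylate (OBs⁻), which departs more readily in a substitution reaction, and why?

brosylate (OBs⁻) is the better leaving group.
pKₐ(p-BrC₆H₄SO₃H) ≈ -2.8 versus pKₐ(p-nitrophenol) ≈ 7.2: brosylate (OBs⁻) is the much weaker base.
Arenesulfonate with a p-bromo substituent.

brosylate (OBs⁻)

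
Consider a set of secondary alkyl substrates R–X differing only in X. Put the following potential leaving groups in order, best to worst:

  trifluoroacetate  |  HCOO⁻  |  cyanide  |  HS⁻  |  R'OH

R'OH > trifluoroacetate > HCOO⁻ > HS⁻ > cyanide

Rank by basicity of the departing species: weakest base leaves most easily.
R'OH: pKₐ(R'OH₂⁺) ≈ -2.4
trifluoroacetate: pKₐ(CF₃COOH) ≈ 0.2
HCOO⁻: pKₐ(HCOOH) ≈ 3.8
HS⁻: pKₐ(H₂S) ≈ 7
cyanide: pKₐ(HCN) ≈ 9.2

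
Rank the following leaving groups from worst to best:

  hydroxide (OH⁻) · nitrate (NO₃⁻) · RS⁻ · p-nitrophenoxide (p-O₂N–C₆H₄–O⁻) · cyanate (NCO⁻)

Rank by basicity of the departing species: weakest base leaves most easily.
nitrate (NO₃⁻): pKₐ(HNO₃) ≈ -1.3
cyanate (NCO⁻): pKₐ(HOCN) ≈ 3.5
p-nitrophenoxide (p-O₂N–C₆H₄–O⁻): pKₐ(p-nitrophenol) ≈ 7.2
RS⁻: pKₐ(RSH (a thiol)) ≈ 10.5
hydroxide (OH⁻): pKₐ(H₂O) ≈ 15.7
Listed from poorest to best leaving group as asked.

hydroxide (OH⁻) < RS⁻ < p-nitrophenoxide (p-O₂N–C₆H₄–O⁻) < cyanate (NCO⁻) < nitrate (NO₃⁻)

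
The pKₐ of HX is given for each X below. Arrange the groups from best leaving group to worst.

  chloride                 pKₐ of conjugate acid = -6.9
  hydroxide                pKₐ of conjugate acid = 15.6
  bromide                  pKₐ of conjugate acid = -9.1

Lower conjugate-acid pKₐ ⇒ weaker base ⇒ better leaving group.
Sorting by the given values: bromide (-9.1), chloride (-6.9), hydroxide (15.6).

bromide > chloride > hydroxide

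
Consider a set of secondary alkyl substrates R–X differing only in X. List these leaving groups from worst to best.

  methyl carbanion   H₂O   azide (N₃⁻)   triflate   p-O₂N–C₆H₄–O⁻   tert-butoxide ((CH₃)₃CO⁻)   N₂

methyl carbanion < tert-butoxide ((CH₃)₃CO⁻) < p-O₂N–C₆H₄–O⁻ < azide (N₃⁻) < H₂O < triflate < N₂

N₂: no meaningful conjugate acid; N₂ departs as an exceptionally stable neutral molecule
triflate: pKₐ(CF₃SO₃H (triflic acid)) ≈ -14
H₂O: pKₐ(H₃O⁺) ≈ -1.7
azide (N₃⁻): pKₐ(HN₃) ≈ 4.7
p-O₂N–C₆H₄–O⁻: pKₐ(p-nitrophenol) ≈ 7.2 — nitro group delocalises the charge; the classic chromogenic LG
tert-butoxide ((CH₃)₃CO⁻): pKₐ(t-BuOH) ≈ 18
methyl carbanion: pKₐ(CH₄) ≈ 48
The question asks for worst first, so the sequence is read in increasing leaving-group ability.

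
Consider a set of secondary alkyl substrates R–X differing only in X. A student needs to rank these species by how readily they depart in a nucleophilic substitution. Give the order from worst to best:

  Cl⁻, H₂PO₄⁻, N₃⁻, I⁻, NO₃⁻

N₃⁻ < H₂PO₄⁻ < NO₃⁻ < Cl⁻ < I⁻

A good leaving group is a weak base: the lower the pKₐ of its conjugate acid, the more readily it departs.
I⁻: pKₐ(HI) ≈ -10
Cl⁻: pKₐ(HCl) ≈ -7 — moderately weak base
NO₃⁻: pKₐ(HNO₃) ≈ -1.3 — resonance-delocalised over three oxygens
H₂PO₄⁻: pKₐ(H₃PO₄) ≈ 2.1
N₃⁻: pKₐ(HN₃) ≈ 4.7
The question asks for worst first, so the sequence is read in increasing leaving-group ability.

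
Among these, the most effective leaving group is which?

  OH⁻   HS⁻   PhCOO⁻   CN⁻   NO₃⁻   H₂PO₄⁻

NO₃⁻

Rank by basicity of the departing species: weakest base leaves most easily.
NO₃⁻: pKₐ(HNO₃) ≈ -1.3
H₂PO₄⁻: pKₐ(H₃PO₄) ≈ 2.1
PhCOO⁻: pKₐ(C₆H₅COOH) ≈ 4.2
HS⁻: pKₐ(H₂S) ≈ 7
CN⁻: pKₐ(HCN) ≈ 9.2
OH⁻: pKₐ(H₂O) ≈ 15.7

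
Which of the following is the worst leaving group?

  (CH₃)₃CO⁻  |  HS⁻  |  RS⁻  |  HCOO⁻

The more stable X⁻ (or X) is on its own — i.e. the weaker a base it is — the better a leaving group it makes.
HCOO⁻: pKₐ(HCOOH) ≈ 3.8
HS⁻: pKₐ(H₂S) ≈ 7
RS⁻: pKₐ(RSH (a thiol)) ≈ 10.5
(CH₃)₃CO⁻: pKₐ(t-BuOH) ≈ 18

(CH₃)₃CO⁻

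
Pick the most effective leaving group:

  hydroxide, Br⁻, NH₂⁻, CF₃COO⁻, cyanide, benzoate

Br⁻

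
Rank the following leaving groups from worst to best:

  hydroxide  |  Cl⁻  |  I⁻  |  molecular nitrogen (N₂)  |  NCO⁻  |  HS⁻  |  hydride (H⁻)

molecular nitrogen (N₂): no meaningful conjugate acid; N₂ departs as an exceptionally stable neutral molecule
I⁻: pKₐ(HI) ≈ -10 — large, highly polarisable; very weak base
Cl⁻: pKₐ(HCl) ≈ -7 — moderately weak base
NCO⁻: pKₐ(HOCN) ≈ 3.5 — resonance between N and O
HS⁻: pKₐ(H₂S) ≈ 7 — larger and more polarisable than the oxygen analogue
hydroxide: pKₐ(H₂O) ≈ 15.7
hydride (H⁻): pKₐ(H₂) ≈ 36 — extremely strong base; leaves only in special hydride-transfer contexts
The question asks for worst first, so the sequence is read in increasing leaving-group ability.

hydride (H⁻) < hydroxide < HS⁻ < NCO⁻ < Cl⁻ < I⁻ < molecular nitrogen (N₂)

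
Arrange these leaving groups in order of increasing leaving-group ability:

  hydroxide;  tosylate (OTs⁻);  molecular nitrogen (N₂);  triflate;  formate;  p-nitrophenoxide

Rank by basicity of the departing species: weakest base leaves most easily.
molecular nitrogen (N₂): no meaningful conjugate acid; N₂ departs as an exceptionally stable neutral molecule
triflate: pKₐ(CF₃SO₃H (triflic acid)) ≈ -14
tosylate (OTs⁻): pKₐ(p-CH₃C₆H₄SO₃H (TsOH)) ≈ -2.8
formate: pKₐ(HCOOH) ≈ 3.8
p-nitrophenoxide: pKₐ(p-nitrophenol) ≈ 7.2
hydroxide: pKₐ(H₂O) ≈ 15.7
The question asks for worst first, so the sequence is read in increasing leaving-group ability.

hydroxide < p-nitrophenoxide < formate < tosylate (OTs⁻) < triflate < molecular nitrogen (N₂)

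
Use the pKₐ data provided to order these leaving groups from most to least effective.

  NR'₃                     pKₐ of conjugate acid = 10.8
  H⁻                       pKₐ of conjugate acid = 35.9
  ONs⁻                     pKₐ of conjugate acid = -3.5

ONs⁻ > NR'₃ > H⁻

Lower conjugate-acid pKₐ ⇒ weaker base ⇒ better leaving group.
Sorting by the given values: ONs⁻ (-3.5), NR'₃ (10.8), H⁻ (35.9).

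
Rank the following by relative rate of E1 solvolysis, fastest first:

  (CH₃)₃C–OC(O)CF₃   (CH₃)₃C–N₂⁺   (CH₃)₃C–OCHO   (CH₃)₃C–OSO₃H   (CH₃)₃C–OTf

Identical carbon frameworks mean the comparison reduces to leaving-group quality.
A good leaving group is a weak base: the lower the pKₐ of its conjugate acid, the more readily it departs.
(CH₃)₃C–N₂⁺ loses N₂: no meaningful conjugate acid; N₂ departs as an exceptionally stable neutral molecule
(CH₃)₃C–OTf loses OTf⁻: pKₐ(CF₃SO₃H (triflic acid)) ≈ -14
(CH₃)₃C–OSO₃H loses HSO₄⁻: pKₐ(H₂SO₄) ≈ -3
(CH₃)₃C–OC(O)CF₃ loses CF₃COO⁻: pKₐ(CF₃COOH) ≈ 0.2
(CH₃)₃C–OCHO loses HCOO⁻: pKₐ(HCOOH) ≈ 3.8

(CH₃)₃C–N₂⁺ > (CH₃)₃C–OTf > (CH₃)₃C–OSO₃H > (CH₃)₃C–OC(O)CF₃ > (CH₃)₃C–OCHO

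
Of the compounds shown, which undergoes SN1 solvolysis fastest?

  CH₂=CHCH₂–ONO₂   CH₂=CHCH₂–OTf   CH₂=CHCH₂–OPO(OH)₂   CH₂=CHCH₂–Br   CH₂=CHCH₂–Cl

CH₂=CHCH₂–OTf

Identical carbon frameworks mean the comparison reduces to leaving-group quality.
Rank by basicity of the departing species: weakest base leaves most easily.
CH₂=CHCH₂–OTf loses OTf⁻: pKₐ(CF₃SO₃H (triflic acid)) ≈ -14
CH₂=CHCH₂–Br loses Br⁻: pKₐ(HBr) ≈ -9
CH₂=CHCH₂–Cl loses Cl⁻: pKₐ(HCl) ≈ -7
CH₂=CHCH₂–ONO₂ loses NO₃⁻: pKₐ(HNO₃) ≈ -1.3
CH₂=CHCH₂–OPO(OH)₂ loses H₂PO₄⁻: pKₐ(H₃PO₄) ≈ 2.1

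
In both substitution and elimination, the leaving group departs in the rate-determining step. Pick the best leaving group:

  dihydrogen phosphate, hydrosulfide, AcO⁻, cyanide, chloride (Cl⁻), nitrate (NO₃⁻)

Leaving-group ability tracks the stability of the departed species; conjugate-acid pKₐ is the usual yardstick (lower pKₐ → better LG).
chloride (Cl⁻): pKₐ(HCl) ≈ -7
nitrate (NO₃⁻): pKₐ(HNO₃) ≈ -1.3
dihydrogen phosphate: pKₐ(H₃PO₄) ≈ 2.1
AcO⁻: pKₐ(CH₃COOH) ≈ 4.8
hydrosulfide: pKₐ(H₂S) ≈ 7
cyanide: pKₐ(HCN) ≈ 9.2

chloride (Cl⁻)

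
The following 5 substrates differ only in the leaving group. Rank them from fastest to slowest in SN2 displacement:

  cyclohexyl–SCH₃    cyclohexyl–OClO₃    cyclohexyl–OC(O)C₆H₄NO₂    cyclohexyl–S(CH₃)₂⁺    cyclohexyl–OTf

cyclohexyl–OTf > cyclohexyl–OClO₃ > cyclohexyl–S(CH₃)₂⁺ > cyclohexyl–OC(O)C₆H₄NO₂ > cyclohexyl–SCH₃

Same R in every case — rank the leaving groups.
The more stable X⁻ (or X) is on its own — i.e. the weaker a base it is — the better a leaving group it makes.
cyclohexyl–OTf loses OTf⁻: pKₐ(CF₃SO₃H (triflic acid)) ≈ -14
cyclohexyl–OClO₃ loses ClO₄⁻: pKₐ(HClO₄) ≈ -10
cyclohexyl–S(CH₃)₂⁺ loses SR'₂: pKₐ(R'₂SH⁺) ≈ -7
cyclohexyl–OC(O)C₆H₄NO₂ loses p-O₂N–C₆H₄–COO⁻: pKₐ(p-nitrobenzoic acid) ≈ 3.4
cyclohexyl–SCH₃ loses RS⁻: pKₐ(RSH (a thiol)) ≈ 10.5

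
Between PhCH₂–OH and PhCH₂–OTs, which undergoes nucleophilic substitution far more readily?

PhCH₂–OTs

From PhCH₂–OH the departing group would be OH⁻ (pKₐ(H₂O) ≈ 15.7). Strong base; essentially never leaves without prior activation.
From PhCH₂–OTs the leaving group is OTs⁻ (pKₐ(p-CH₃C₆H₄SO₃H (TsOH)) ≈ -2.8). Resonance-delocalised arenesulfonate.
(In practice PhCH₂–OTs is made from PhCH₂–OH by treatment with TsCl / pyridine, converting the hydroxyl into a tosylate.)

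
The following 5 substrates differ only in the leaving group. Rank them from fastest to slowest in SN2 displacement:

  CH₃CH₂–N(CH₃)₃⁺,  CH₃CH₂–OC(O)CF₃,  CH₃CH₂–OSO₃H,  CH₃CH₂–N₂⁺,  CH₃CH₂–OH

CH₃CH₂–N₂⁺ > CH₃CH₂–OSO₃H > CH₃CH₂–OC(O)CF₃ > CH₃CH₂–N(CH₃)₃⁺ > CH₃CH₂–OH

With the same alkyl group throughout, only the leaving group differentiates the rates.
Rank by basicity of the departing species: weakest base leaves most easily.
CH₃CH₂–N₂⁺ loses N₂: no meaningful conjugate acid; N₂ departs as an exceptionally stable neutral molecule
CH₃CH₂–OSO₃H loses HSO₄⁻: pKₐ(H₂SO₄) ≈ -3
CH₃CH₂–OC(O)CF₃ loses CF₃COO⁻: pKₐ(CF₃COOH) ≈ 0.2
CH₃CH₂–N(CH₃)₃⁺ loses NR'₃: pKₐ(R'₃NH⁺) ≈ 10.7
CH₃CH₂–OH loses OH⁻: pKₐ(H₂O) ≈ 15.7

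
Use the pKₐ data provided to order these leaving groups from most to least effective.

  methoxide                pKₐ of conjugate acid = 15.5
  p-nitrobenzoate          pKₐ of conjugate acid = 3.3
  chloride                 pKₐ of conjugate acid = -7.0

Lower conjugate-acid pKₐ ⇒ weaker base ⇒ better leaving group.
Sorting by the given values: chloride (-7.0), p-nitrobenzoate (3.3), methoxide (15.5).

chloride > p-nitrobenzoate > methoxide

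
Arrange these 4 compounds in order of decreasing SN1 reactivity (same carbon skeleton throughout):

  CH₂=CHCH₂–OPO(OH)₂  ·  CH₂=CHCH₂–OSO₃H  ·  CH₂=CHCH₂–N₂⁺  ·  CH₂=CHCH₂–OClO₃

CH₂=CHCH₂–N₂⁺ > CH₂=CHCH₂–OClO₃ > CH₂=CHCH₂–OSO₃H > CH₂=CHCH₂–OPO(OH)₂

With the same alkyl group throughout, only the leaving group differentiates the rates.
Leaving-group ability tracks the stability of the departed species; conjugate-acid pKₐ is the usual yardstick (lower pKₐ → better LG).
CH₂=CHCH₂–N₂⁺ loses N₂: no meaningful conjugate acid; N₂ departs as an exceptionally stable neutral molecule
CH₂=CHCH₂–OClO₃ loses ClO₄⁻: pKₐ(HClO₄) ≈ -10
CH₂=CHCH₂–OSO₃H loses HSO₄⁻: pKₐ(H₂SO₄) ≈ -3
CH₂=CHCH₂–OPO(OH)₂ loses H₂PO₄⁻: pKₐ(H₃PO₄) ≈ 2.1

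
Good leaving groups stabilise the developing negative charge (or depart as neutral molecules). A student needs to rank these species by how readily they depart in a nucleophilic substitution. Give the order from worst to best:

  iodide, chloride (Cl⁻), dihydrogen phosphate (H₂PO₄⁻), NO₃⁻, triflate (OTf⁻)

dihydrogen phosphate (H₂PO₄⁻) < NO₃⁻ < chloride (Cl⁻) < iodide < triflate (OTf⁻)

The more stable X⁻ (or X) is on its own — i.e. the weaker a base it is — the better a leaving group it makes.
triflate (OTf⁻): pKₐ(CF₃SO₃H (triflic acid)) ≈ -14 — charge spread over three oxygens and a CF₃ group; the premier leaving group in synthesis
iodide: pKₐ(HI) ≈ -10 — large, highly polarisable; very weak base
chloride (Cl⁻): pKₐ(HCl) ≈ -7
NO₃⁻: pKₐ(HNO₃) ≈ -1.3
dihydrogen phosphate (H₂PO₄⁻): pKₐ(H₃PO₄) ≈ 2.1 — moderate base; biological leaving group after further activation
Reversing gives the worst-to-best order requested.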